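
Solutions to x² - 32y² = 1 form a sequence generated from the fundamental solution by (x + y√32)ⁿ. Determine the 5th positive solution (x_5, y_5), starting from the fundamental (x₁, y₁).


Step 1: Find the fundamental solution (x₁, y₁) of x² - 32y² = 1.
  Expand √32 as a continued fraction. a₀ = ⌊√32⌋ = 5; iterate m_{k+1} = d_k·a_k − m_k, d_{k+1} = (32 − m_{k+1}²)/d_k, a_{k+1} = ⌊(a₀ + m_{k+1})/d_{k+1}⌋ (starting m₀ = 0, d₀ = 1), with convergents p_k = a_k·p_{k-1} + p_{k-2}, q_k = a_k·q_{k-1} + q_{k-2} (p₋₁ = 1, q₋₁ = 0):
  k = 0: a₀ = 5; p₀/q₀ = 5/1; p₀² − 32·q₀² = 25 − 32 = -7.
  k = 1: m = 5, d = 7, a = ⌊(5 + 5)/7⌋ = 1; p/q = (1·5 + 1)/(1·1 + 0) = 6/1; p² − 32·q² = 36 − 32 = 4.
  k = 2: m = 2, d = 4, a = ⌊(5 + 2)/4⌋ = 1; p/q = (1·6 + 5)/(1·1 + 1) = 11/2; p² − 32·q² = 121 − 128 = -7.
  k = 3: m = 2, d = 7, a = ⌊(5 + 2)/7⌋ = 1; p/q = (1·11 + 6)/(1·2 + 1) = 17/3; p² − 32·q² = 289 − 288 = 1.
  The first convergent with p² − 32·q² = 1 gives the fundamental solution (x₁, y₁) = (17, 3).
Step 2: Apply the recurrence (x_{n+1}, y_{n+1}) = (x₁x_n + 32y₁y_n, x₁y_n + y₁x_n) repeatedly.
  From (x_1, y_1) = (17, 3): x_2 = 17·17 + 32·3·3 = 577; y_2 = 17·3 + 3·17 = 102.
  From (x_2, y_2) = (577, 102): x_3 = 17·577 + 32·3·102 = 19601; y_3 = 17·102 + 3·577 = 3465.
  From (x_3, y_3) = (19601, 3465): x_4 = 17·19601 + 32·3·3465 = 665857; y_4 = 17·3465 + 3·19601 = 117708.
  From (x_4, y_4) = (665857, 117708): x_5 = 17·665857 + 32·3·117708 = 22619537; y_5 = 17·117708 + 3·665857 = 3998607.
Step 3: Verify x_5² - 32·y_5² = 511643454094369 - 511643454094368 = 1 (should be 1). ✓

(x_1, y_1) = (17, 3); (x_5, y_5) = (22619537, 3998607).


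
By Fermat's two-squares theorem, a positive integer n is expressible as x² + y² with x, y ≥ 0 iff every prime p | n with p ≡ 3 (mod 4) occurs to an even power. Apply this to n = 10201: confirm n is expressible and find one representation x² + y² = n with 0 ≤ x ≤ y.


Step 1: Factor n = 10201 = 101^2.
Step 2: Check the mod-4 condition on each prime factor: 101 ≡ 1 (mod 4), exponent 2.
All primes ≡ 3 (mod 4) appear to even exponent (or don't appear), so by the two-squares theorem n IS expressible as a sum of two squares.
Step 3: Build a representation. Here n = 101 · 101 is a product of primes ≡ 1 (mod 4). Each prime p ≡ 1 (mod 4) is itself a sum of two squares; find a² by testing p − a² for a perfect square:
  101: 101 − 1² = 100 = 10² ⇒ 101 = 1² + 10².
  Combine using the Brahmagupta–Fibonacci identity (a² + b²)(c² + d²) = (ac − bd)² + (ad + bc)² = (ac + bd)² + (ad − bc)²:
  101 · 101 = 10201: from (1² + 10²)(1² + 10²), take (1·1 − 10·10, 1·10 + 10·1) = (1 − 100, 10 + 10) = (-99, 20); dropping signs (only squares matter) gives (99, 20); check 99² + 20² = 9801 + 400 = 10201 ✓.
Step 4: Order so x ≤ y and verify: 20² + 99² = 400 + 9801 = 10201 = n. ✓

n = 10201 = 20² + 99² (one valid representation with x ≤ y).


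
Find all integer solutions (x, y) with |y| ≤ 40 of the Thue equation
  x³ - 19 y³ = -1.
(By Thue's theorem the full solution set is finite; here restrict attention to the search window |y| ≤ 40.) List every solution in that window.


The equation is x³ - 19y³ = -1. For fixed y, x³ = 19·y³ − 1, so a solution requires the RHS to be a perfect cube.
Strategy: iterate y from -40 to 40, compute RHS = 19·y³ − 1, and check whether it is a (positive or negative) perfect cube.
Check small values of y:
  y = 0: RHS = -1 = (-1)³ ⇒ x = -1 works.
  y = 1: RHS = 18 is not a perfect cube.
  y = -1: RHS = -20 is not a perfect cube.
  y = 2: RHS = 151 is not a perfect cube.
  y = -2: RHS = -153 is not a perfect cube.
  y = 3: RHS = 512 = (8)³ ⇒ x = 8 works.
  y = -3: RHS = -514 is not a perfect cube.
Continuing the search up to |y| = 40 finds no further solutions beyond those listed.
Collected solutions: (-1, 0), (8, 3).

Solutions (with |y| ≤ 40): (-1, 0), (8, 3).


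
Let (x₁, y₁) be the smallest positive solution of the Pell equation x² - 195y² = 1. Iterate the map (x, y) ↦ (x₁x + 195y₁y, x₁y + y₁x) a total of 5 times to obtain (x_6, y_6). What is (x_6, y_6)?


Step 1: Find the fundamental solution (x₁, y₁) of x² - 195y² = 1.
  Expand √195 as a continued fraction. a₀ = ⌊√195⌋ = 13; iterate m_{k+1} = d_k·a_k − m_k, d_{k+1} = (195 − m_{k+1}²)/d_k, a_{k+1} = ⌊(a₀ + m_{k+1})/d_{k+1}⌋ (starting m₀ = 0, d₀ = 1), with convergents p_k = a_k·p_{k-1} + p_{k-2}, q_k = a_k·q_{k-1} + q_{k-2} (p₋₁ = 1, q₋₁ = 0):
  k = 0: a₀ = 13; p₀/q₀ = 13/1; p₀² − 195·q₀² = 169 − 195 = -26.
  k = 1: m = 13, d = 26, a = ⌊(13 + 13)/26⌋ = 1; p/q = (1·13 + 1)/(1·1 + 0) = 14/1; p² − 195·q² = 196 − 195 = 1.
  The first convergent with p² − 195·q² = 1 gives the fundamental solution (x₁, y₁) = (14, 1).
Step 2: Apply the recurrence (x_{n+1}, y_{n+1}) = (x₁x_n + 195y₁y_n, x₁y_n + y₁x_n) repeatedly.
  From (x_1, y_1) = (14, 1): x_2 = 14·14 + 195·1·1 = 391; y_2 = 14·1 + 1·14 = 28.
  From (x_2, y_2) = (391, 28): x_3 = 14·391 + 195·1·28 = 10934; y_3 = 14·28 + 1·391 = 783.
  From (x_3, y_3) = (10934, 783): x_4 = 14·10934 + 195·1·783 = 305761; y_4 = 14·783 + 1·10934 = 21896.
  From (x_4, y_4) = (305761, 21896): x_5 = 14·305761 + 195·1·21896 = 8550374; y_5 = 14·21896 + 1·305761 = 612305.
  From (x_5, y_5) = (8550374, 612305): x_6 = 14·8550374 + 195·1·612305 = 239104711; y_6 = 14·612305 + 1·8550374 = 17122644.
Step 3: Verify x_6² - 195·y_6² = 57171062822393521 - 57171062822393520 = 1 (should be 1). ✓

(x_1, y_1) = (14, 1); (x_6, y_6) = (239104711, 17122644).


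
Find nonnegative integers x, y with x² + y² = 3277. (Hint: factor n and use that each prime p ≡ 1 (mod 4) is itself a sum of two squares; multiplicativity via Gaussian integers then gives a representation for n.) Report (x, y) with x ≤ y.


Step 1: Factor n = 3277 = 29 · 113.
Step 2: Check the mod-4 condition on each prime factor: 29 ≡ 1 (mod 4), exponent 1; 113 ≡ 1 (mod 4), exponent 1.
All primes ≡ 3 (mod 4) appear to even exponent (or don't appear), so by the two-squares theorem n IS expressible as a sum of two squares.
Step 3: Build a representation. Here n = 29 · 113 is a product of primes ≡ 1 (mod 4). Each prime p ≡ 1 (mod 4) is itself a sum of two squares; find a² by testing p − a² for a perfect square:
  29: 29 − 1² = 28, 29 − 2² = 25 = 5² ⇒ 29 = 2² + 5².
  113: 113 − 1² = 112, 113 − 2² = 109, 113 − 3² = 104, 113 − 4² = 97, 113 − 5² = 88, 113 − 6² = 77, 113 − 7² = 64 = 8² ⇒ 113 = 7² + 8².
  Combine using the Brahmagupta–Fibonacci identity (a² + b²)(c² + d²) = (ac − bd)² + (ad + bc)² = (ac + bd)² + (ad − bc)²:
  29 · 113 = 3277: from (2² + 5²)(7² + 8²), take (2·7 − 5·8, 2·8 + 5·7) = (14 − 40, 16 + 35) = (-26, 51); dropping signs (only squares matter) gives (26, 51); check 26² + 51² = 676 + 2601 = 3277 ✓.
Step 4: Order so x ≤ y and verify: 26² + 51² = 676 + 2601 = 3277 = n. ✓

n = 3277 = 26² + 51² (one valid representation with x ≤ y).


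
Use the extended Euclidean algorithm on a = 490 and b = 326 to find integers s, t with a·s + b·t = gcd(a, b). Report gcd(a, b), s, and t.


Euclidean algorithm on (490, 326) — divide until remainder is 0:
  490 = 1 · 326 + 164
  326 = 1 · 164 + 162
  164 = 1 · 162 + 2
  162 = 81 · 2 + 0
gcd(490, 326) = 2.
Track Bezout coefficients alongside the remainders: start with r₀ = 490 = a·1 + b·0 (s = 1, t = 0) and r₁ = 326 = a·0 + b·1 (s = 0, t = 1); each new remainder r_{k+1} = r_{k-1} − q_k·r_k inherits s_{k+1} = s_{k-1} − q_k·s_k, t_{k+1} = t_{k-1} − q_k·t_k, so r_k = a·s_k + b·t_k at every step:
  q = 1: r = 164, s = 1 − 1·0 = 1, t = 0 − 1·1 = -1  (check: 490·1 + 326·(-1) = 164)
  q = 1: r = 162, s = 0 − 1·1 = -1, t = 1 − 1·(-1) = 2  (check: 490·(-1) + 326·2 = 162)
  q = 1: r = 2, s = 1 − 1·(-1) = 2, t = -1 − 1·2 = -3  (check: 490·2 + 326·(-3) = 2)
The row with r = 2 (the gcd) gives the Bezout coefficients s = 2, t = -3.
Result: 490 · (2) + 326 · (-3) = 2.

gcd(490, 326) = 2; s = 2, t = -3 (check: 490·2 + 326·(-3) = 2).


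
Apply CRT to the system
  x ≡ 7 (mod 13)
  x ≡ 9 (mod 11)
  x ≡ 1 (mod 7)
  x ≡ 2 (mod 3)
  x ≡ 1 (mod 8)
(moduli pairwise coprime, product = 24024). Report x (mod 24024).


Product of moduli M = 13 · 11 · 7 · 3 · 8 = 24024.
Merge one congruence at a time:
  Start: x ≡ 7 (mod 13).
  Combine with x ≡ 9 (mod 11); new modulus lcm = 143.
    Write x = 7 + 13·t and substitute into x ≡ 9 (mod 11): 13·t ≡ 9 − 7 = 2 (mod 11).
    Reduce coefficients mod 11: 2·t ≡ 2 (mod 11).
    The inverse of 2 mod 11 is 6 (since 2·6 = 12 = 1·11 + 1), so t ≡ 6·2 = 12 ≡ 1 (mod 11).
    Then x = 7 + 13·1 = 20, valid modulo lcm(13, 11) = 143: x ≡ 20 (mod 143).
  Combine with x ≡ 1 (mod 7); new modulus lcm = 1001.
    Write x = 20 + 143·t and substitute into x ≡ 1 (mod 7): 143·t ≡ 1 − 20 = -19 (mod 7).
    Reduce coefficients mod 7: 3·t ≡ 2 (mod 7).
    The inverse of 3 mod 7 is 5 (since 3·5 = 15 = 2·7 + 1), so t ≡ 5·2 = 10 ≡ 3 (mod 7).
    Then x = 20 + 143·3 = 449, valid modulo lcm(143, 7) = 1001: x ≡ 449 (mod 1001).
  Combine with x ≡ 2 (mod 3); new modulus lcm = 3003.
    Write x = 449 + 1001·t and substitute into x ≡ 2 (mod 3): 1001·t ≡ 2 − 449 = -447 (mod 3).
    Reduce coefficients mod 3: 2·t ≡ 0 (mod 3).
    The inverse of 2 mod 3 is 2 (since 2·2 = 4 = 1·3 + 1), so t ≡ 2·0 = 0 ≡ 0 (mod 3).
    Then x = 449 + 1001·0 = 449, valid modulo lcm(1001, 3) = 3003: x ≡ 449 (mod 3003).
  Combine with x ≡ 1 (mod 8); new modulus lcm = 24024.
    Write x = 449 + 3003·t and substitute into x ≡ 1 (mod 8): 3003·t ≡ 1 − 449 = -448 (mod 8).
    Reduce coefficients mod 8: 3·t ≡ 0 (mod 8).
    The inverse of 3 mod 8 is 3 (since 3·3 = 9 = 1·8 + 1), so t ≡ 3·0 = 0 ≡ 0 (mod 8).
    Then x = 449 + 3003·0 = 449, valid modulo lcm(3003, 8) = 24024: x ≡ 449 (mod 24024).
Verify against each original: 449 mod 13 = 7, 449 mod 11 = 9, 449 mod 7 = 1, 449 mod 3 = 2, 449 mod 8 = 1.

x ≡ 449 (mod 24024).


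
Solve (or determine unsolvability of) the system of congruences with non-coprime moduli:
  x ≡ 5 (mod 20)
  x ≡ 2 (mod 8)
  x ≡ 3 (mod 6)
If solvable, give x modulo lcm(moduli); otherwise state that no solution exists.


Moduli 20, 8, 6 are not pairwise coprime, so CRT works modulo lcm(m_i) when all pairwise compatibility conditions hold.
Pairwise compatibility: gcd(m_i, m_j) must divide a_i - a_j for every pair.
Merge one congruence at a time:
  Start: x ≡ 5 (mod 20).
  Combine with x ≡ 2 (mod 8): gcd(20, 8) = 4, and 2 - 5 = -3 is NOT divisible by 4.
    ⇒ system is inconsistent (no integer solution).

No solution (the system is inconsistent).


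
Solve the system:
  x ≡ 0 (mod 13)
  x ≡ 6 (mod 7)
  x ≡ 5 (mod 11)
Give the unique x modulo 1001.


Moduli 13, 7, 11 are pairwise coprime; by CRT there is a unique solution modulo M = 13 · 7 · 11 = 1001.
Solve pairwise, accumulating the modulus:
  Start with x ≡ 0 (mod 13).
  Combine with x ≡ 6 (mod 7): since gcd(13, 7) = 1, we get a unique residue mod 91.
    Write x = 0 + 13·t and substitute into x ≡ 6 (mod 7): 13·t ≡ 6 − 0 = 6 (mod 7).
    Reduce coefficients mod 7: 6·t ≡ 6 (mod 7).
    The inverse of 6 mod 7 is 6 (since 6·6 = 36 = 5·7 + 1), so t ≡ 6·6 = 36 ≡ 1 (mod 7).
    Then x = 0 + 13·1 = 13, valid modulo lcm(13, 7) = 91: x ≡ 13 (mod 91).
  Combine with x ≡ 5 (mod 11): since gcd(91, 11) = 1, we get a unique residue mod 1001.
    Write x = 13 + 91·t and substitute into x ≡ 5 (mod 11): 91·t ≡ 5 − 13 = -8 (mod 11).
    Reduce coefficients mod 11: 3·t ≡ 3 (mod 11).
    The inverse of 3 mod 11 is 4 (since 3·4 = 12 = 1·11 + 1), so t ≡ 4·3 = 12 ≡ 1 (mod 11).
    Then x = 13 + 91·1 = 104, valid modulo lcm(91, 11) = 1001: x ≡ 104 (mod 1001).
Verify: 104 mod 13 = 0 ✓, 104 mod 7 = 6 ✓, 104 mod 11 = 5 ✓.

x ≡ 104 (mod 1001).


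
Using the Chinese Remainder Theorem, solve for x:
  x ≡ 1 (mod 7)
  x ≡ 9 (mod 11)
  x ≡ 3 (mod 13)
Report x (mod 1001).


Moduli 7, 11, 13 are pairwise coprime; by CRT there is a unique solution modulo M = 7 · 11 · 13 = 1001.
Solve pairwise, accumulating the modulus:
  Start with x ≡ 1 (mod 7).
  Combine with x ≡ 9 (mod 11): since gcd(7, 11) = 1, we get a unique residue mod 77.
    Write x = 1 + 7·t and substitute into x ≡ 9 (mod 11): 7·t ≡ 9 − 1 = 8 (mod 11).
    The inverse of 7 mod 11 is 8 (since 7·8 = 56 = 5·11 + 1), so t ≡ 8·8 = 64 ≡ 9 (mod 11).
    Then x = 1 + 7·9 = 64, valid modulo lcm(7, 11) = 77: x ≡ 64 (mod 77).
  Combine with x ≡ 3 (mod 13): since gcd(77, 13) = 1, we get a unique residue mod 1001.
    Write x = 64 + 77·t and substitute into x ≡ 3 (mod 13): 77·t ≡ 3 − 64 = -61 (mod 13).
    Reduce coefficients mod 13: 12·t ≡ 4 (mod 13).
    The inverse of 12 mod 13 is 12 (since 12·12 = 144 = 11·13 + 1), so t ≡ 12·4 = 48 ≡ 9 (mod 13).
    Then x = 64 + 77·9 = 757, valid modulo lcm(77, 13) = 1001: x ≡ 757 (mod 1001).
Verify: 757 mod 7 = 1 ✓, 757 mod 11 = 9 ✓, 757 mod 13 = 3 ✓.

x ≡ 757 (mod 1001).


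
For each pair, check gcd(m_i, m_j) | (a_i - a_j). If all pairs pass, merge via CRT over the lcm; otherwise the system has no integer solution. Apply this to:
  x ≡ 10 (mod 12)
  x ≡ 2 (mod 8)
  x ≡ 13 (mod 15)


Moduli 12, 8, 15 are not pairwise coprime, so CRT works modulo lcm(m_i) when all pairwise compatibility conditions hold.
Pairwise compatibility: gcd(m_i, m_j) must divide a_i - a_j for every pair.
Merge one congruence at a time:
  Start: x ≡ 10 (mod 12).
  Combine with x ≡ 2 (mod 8): gcd(12, 8) = 4; 2 - 10 = -8, which IS divisible by 4, so compatible.
    Write x = 10 + 12·t and substitute into x ≡ 2 (mod 8): 12·t ≡ 2 − 10 = -8 (mod 8).
    Divide the congruence (and modulus) by g = 4: 3·t ≡ -2 (mod 2).
    Reduce coefficients mod 2: 1·t ≡ 0 (mod 2).
    So t ≡ 0 (mod 2).
    Then x = 10 + 12·0 = 10, valid modulo lcm(12, 8) = 24: x ≡ 10 (mod 24).
  Combine with x ≡ 13 (mod 15): gcd(24, 15) = 3; 13 - 10 = 3, which IS divisible by 3, so compatible.
    Write x = 10 + 24·t and substitute into x ≡ 13 (mod 15): 24·t ≡ 13 − 10 = 3 (mod 15).
    Divide the congruence (and modulus) by g = 3: 8·t ≡ 1 (mod 5).
    Reduce coefficients mod 5: 3·t ≡ 1 (mod 5).
    The inverse of 3 mod 5 is 2 (since 3·2 = 6 = 1·5 + 1), so t ≡ 2·1 = 2 ≡ 2 (mod 5).
    Then x = 10 + 24·2 = 58, valid modulo lcm(24, 15) = 120: x ≡ 58 (mod 120).
Verify: 58 mod 12 = 10, 58 mod 8 = 2, 58 mod 15 = 13.

x ≡ 58 (mod 120).


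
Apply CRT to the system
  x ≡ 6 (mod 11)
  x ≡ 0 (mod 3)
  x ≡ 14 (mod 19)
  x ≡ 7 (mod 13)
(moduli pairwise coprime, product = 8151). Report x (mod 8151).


Product of moduli M = 11 · 3 · 19 · 13 = 8151.
Merge one congruence at a time:
  Start: x ≡ 6 (mod 11).
  Combine with x ≡ 0 (mod 3); new modulus lcm = 33.
    Write x = 6 + 11·t and substitute into x ≡ 0 (mod 3): 11·t ≡ 0 − 6 = -6 (mod 3).
    Reduce coefficients mod 3: 2·t ≡ 0 (mod 3).
    The inverse of 2 mod 3 is 2 (since 2·2 = 4 = 1·3 + 1), so t ≡ 2·0 = 0 ≡ 0 (mod 3).
    Then x = 6 + 11·0 = 6, valid modulo lcm(11, 3) = 33: x ≡ 6 (mod 33).
  Combine with x ≡ 14 (mod 19); new modulus lcm = 627.
    Write x = 6 + 33·t and substitute into x ≡ 14 (mod 19): 33·t ≡ 14 − 6 = 8 (mod 19).
    Reduce coefficients mod 19: 14·t ≡ 8 (mod 19).
    The inverse of 14 mod 19 is 15 (since 14·15 = 210 = 11·19 + 1), so t ≡ 15·8 = 120 ≡ 6 (mod 19).
    Then x = 6 + 33·6 = 204, valid modulo lcm(33, 19) = 627: x ≡ 204 (mod 627).
  Combine with x ≡ 7 (mod 13); new modulus lcm = 8151.
    Write x = 204 + 627·t and substitute into x ≡ 7 (mod 13): 627·t ≡ 7 − 204 = -197 (mod 13).
    Reduce coefficients mod 13: 3·t ≡ 11 (mod 13).
    The inverse of 3 mod 13 is 9 (since 3·9 = 27 = 2·13 + 1), so t ≡ 9·11 = 99 ≡ 8 (mod 13).
    Then x = 204 + 627·8 = 5220, valid modulo lcm(627, 13) = 8151: x ≡ 5220 (mod 8151).
Verify against each original: 5220 mod 11 = 6, 5220 mod 3 = 0, 5220 mod 19 = 14, 5220 mod 13 = 7.

x ≡ 5220 (mod 8151).


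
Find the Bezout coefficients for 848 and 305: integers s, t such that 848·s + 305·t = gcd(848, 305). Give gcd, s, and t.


Euclidean algorithm on (848, 305) — divide until remainder is 0:
  848 = 2 · 305 + 238
  305 = 1 · 238 + 67
  238 = 3 · 67 + 37
  67 = 1 · 37 + 30
  37 = 1 · 30 + 7
  30 = 4 · 7 + 2
  7 = 3 · 2 + 1
  2 = 2 · 1 + 0
gcd(848, 305) = 1.
Track Bezout coefficients alongside the remainders: start with r₀ = 848 = a·1 + b·0 (s = 1, t = 0) and r₁ = 305 = a·0 + b·1 (s = 0, t = 1); each new remainder r_{k+1} = r_{k-1} − q_k·r_k inherits s_{k+1} = s_{k-1} − q_k·s_k, t_{k+1} = t_{k-1} − q_k·t_k, so r_k = a·s_k + b·t_k at every step:
  q = 2: r = 238, s = 1 − 2·0 = 1, t = 0 − 2·1 = -2  (check: 848·1 + 305·(-2) = 238)
  q = 1: r = 67, s = 0 − 1·1 = -1, t = 1 − 1·(-2) = 3  (check: 848·(-1) + 305·3 = 67)
  q = 3: r = 37, s = 1 − 3·(-1) = 4, t = -2 − 3·3 = -11  (check: 848·4 + 305·(-11) = 37)
  q = 1: r = 30, s = -1 − 1·4 = -5, t = 3 − 1·(-11) = 14  (check: 848·(-5) + 305·14 = 30)
  q = 1: r = 7, s = 4 − 1·(-5) = 9, t = -11 − 1·14 = -25  (check: 848·9 + 305·(-25) = 7)
  q = 4: r = 2, s = -5 − 4·9 = -41, t = 14 − 4·(-25) = 114  (check: 848·(-41) + 305·114 = 2)
  q = 3: r = 1, s = 9 − 3·(-41) = 132, t = -25 − 3·114 = -367  (check: 848·132 + 305·(-367) = 1)
The row with r = 1 (the gcd) gives the Bezout coefficients s = 132, t = -367.
Result: 848 · (132) + 305 · (-367) = 1.

gcd(848, 305) = 1; s = 132, t = -367 (check: 848·132 + 305·(-367) = 1).


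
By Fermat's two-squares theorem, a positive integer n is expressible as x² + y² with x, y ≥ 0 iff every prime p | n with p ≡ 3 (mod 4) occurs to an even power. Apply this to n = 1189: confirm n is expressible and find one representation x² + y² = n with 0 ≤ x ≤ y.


Step 1: Factor n = 1189 = 29 · 41.
Step 2: Check the mod-4 condition on each prime factor: 29 ≡ 1 (mod 4), exponent 1; 41 ≡ 1 (mod 4), exponent 1.
All primes ≡ 3 (mod 4) appear to even exponent (or don't appear), so by the two-squares theorem n IS expressible as a sum of two squares.
Step 3: Build a representation. Here n = 29 · 41 is a product of primes ≡ 1 (mod 4). Each prime p ≡ 1 (mod 4) is itself a sum of two squares; find a² by testing p − a² for a perfect square:
  29: 29 − 1² = 28, 29 − 2² = 25 = 5² ⇒ 29 = 2² + 5².
  41: 41 − 1² = 40, 41 − 2² = 37, 41 − 3² = 32, 41 − 4² = 25 = 5² ⇒ 41 = 4² + 5².
  Combine using the Brahmagupta–Fibonacci identity (a² + b²)(c² + d²) = (ac − bd)² + (ad + bc)² = (ac + bd)² + (ad − bc)²:
  29 · 41 = 1189: from (2² + 5²)(4² + 5²), take (2·4 − 5·5, 2·5 + 5·4) = (8 − 25, 10 + 20) = (-17, 30); dropping signs (only squares matter) gives (17, 30); check 17² + 30² = 289 + 900 = 1189 ✓.
Step 4: Order so x ≤ y and verify: 17² + 30² = 289 + 900 = 1189 = n. ✓

n = 1189 = 17² + 30² (one valid representation with x ≤ y).


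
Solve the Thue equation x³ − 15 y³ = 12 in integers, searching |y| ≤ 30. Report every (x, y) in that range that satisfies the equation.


The equation is x³ - 15y³ = 12. For fixed y, x³ = 15·y³ + 12, so a solution requires the RHS to be a perfect cube.
Strategy: iterate y from -30 to 30, compute RHS = 15·y³ + 12, and check whether it is a (positive or negative) perfect cube.
Check small values of y:
  y = 0: RHS = 12 is not a perfect cube.
  y = 1: RHS = 27 = (3)³ ⇒ x = 3 works.
  y = -1: RHS = -3 is not a perfect cube.
  y = 2: RHS = 132 is not a perfect cube.
  y = -2: RHS = -108 is not a perfect cube.
  y = 3: RHS = 417 is not a perfect cube.
  y = -3: RHS = -393 is not a perfect cube.
Continuing the search up to |y| = 30 finds no further solutions beyond those listed.
Collected solutions: (3, 1).

Solutions (with |y| ≤ 30): (3, 1).


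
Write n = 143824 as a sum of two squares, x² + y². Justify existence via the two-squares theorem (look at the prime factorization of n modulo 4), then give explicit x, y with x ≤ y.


Step 1: Factor n = 143824 = 2^4 · 89 · 101.
Step 2: Check the mod-4 condition on each prime factor: 2 = 2 (special); 89 ≡ 1 (mod 4), exponent 1; 101 ≡ 1 (mod 4), exponent 1.
All primes ≡ 3 (mod 4) appear to even exponent (or don't appear), so by the two-squares theorem n IS expressible as a sum of two squares.
Step 3: Build a representation. Group n = k² · m with k = 4 and m = 89 · 101 = 8989 (a product of primes ≡ 1 (mod 4)); a representation of m scales to one of n via (k·x)² + (k·y)² = k²(x² + y²). Each prime p ≡ 1 (mod 4) is itself a sum of two squares; find a² by testing p − a² for a perfect square:
  89: 89 − 1² = 88, 89 − 2² = 85, 89 − 3² = 80, 89 − 4² = 73, 89 − 5² = 64 = 8² ⇒ 89 = 5² + 8².
  101: 101 − 1² = 100 = 10² ⇒ 101 = 1² + 10².
  Combine using the Brahmagupta–Fibonacci identity (a² + b²)(c² + d²) = (ac − bd)² + (ad + bc)² = (ac + bd)² + (ad − bc)²:
  89 · 101 = 8989: from (5² + 8²)(1² + 10²), take (5·1 − 8·10, 5·10 + 8·1) = (5 − 80, 50 + 8) = (-75, 58); dropping signs (only squares matter) gives (75, 58); check 75² + 58² = 5625 + 3364 = 8989 ✓.
  Scale by k = 4: (4·75, 4·58) = (300, 232).
Step 4: Order so x ≤ y and verify: 232² + 300² = 53824 + 90000 = 143824 = n. ✓

n = 143824 = 232² + 300² (one valid representation with x ≤ y).


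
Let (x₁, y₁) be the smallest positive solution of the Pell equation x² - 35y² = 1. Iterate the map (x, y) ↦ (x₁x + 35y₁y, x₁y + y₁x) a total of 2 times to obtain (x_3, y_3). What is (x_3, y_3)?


Step 1: Find the fundamental solution (x₁, y₁) of x² - 35y² = 1.
  Expand √35 as a continued fraction. a₀ = ⌊√35⌋ = 5; iterate m_{k+1} = d_k·a_k − m_k, d_{k+1} = (35 − m_{k+1}²)/d_k, a_{k+1} = ⌊(a₀ + m_{k+1})/d_{k+1}⌋ (starting m₀ = 0, d₀ = 1), with convergents p_k = a_k·p_{k-1} + p_{k-2}, q_k = a_k·q_{k-1} + q_{k-2} (p₋₁ = 1, q₋₁ = 0):
  k = 0: a₀ = 5; p₀/q₀ = 5/1; p₀² − 35·q₀² = 25 − 35 = -10.
  k = 1: m = 5, d = 10, a = ⌊(5 + 5)/10⌋ = 1; p/q = (1·5 + 1)/(1·1 + 0) = 6/1; p² − 35·q² = 36 − 35 = 1.
  The first convergent with p² − 35·q² = 1 gives the fundamental solution (x₁, y₁) = (6, 1).
Step 2: Apply the recurrence (x_{n+1}, y_{n+1}) = (x₁x_n + 35y₁y_n, x₁y_n + y₁x_n) repeatedly.
  From (x_1, y_1) = (6, 1): x_2 = 6·6 + 35·1·1 = 71; y_2 = 6·1 + 1·6 = 12.
  From (x_2, y_2) = (71, 12): x_3 = 6·71 + 35·1·12 = 846; y_3 = 6·12 + 1·71 = 143.
Step 3: Verify x_3² - 35·y_3² = 715716 - 715715 = 1 (should be 1). ✓

(x_1, y_1) = (6, 1); (x_3, y_3) = (846, 143).


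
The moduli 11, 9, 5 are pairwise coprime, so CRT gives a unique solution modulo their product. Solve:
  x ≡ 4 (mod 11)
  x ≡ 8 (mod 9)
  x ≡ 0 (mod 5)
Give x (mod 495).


Moduli 11, 9, 5 are pairwise coprime; by CRT there is a unique solution modulo M = 11 · 9 · 5 = 495.
Solve pairwise, accumulating the modulus:
  Start with x ≡ 4 (mod 11).
  Combine with x ≡ 8 (mod 9): since gcd(11, 9) = 1, we get a unique residue mod 99.
    Write x = 4 + 11·t and substitute into x ≡ 8 (mod 9): 11·t ≡ 8 − 4 = 4 (mod 9).
    Reduce coefficients mod 9: 2·t ≡ 4 (mod 9).
    The inverse of 2 mod 9 is 5 (since 2·5 = 10 = 1·9 + 1), so t ≡ 5·4 = 20 ≡ 2 (mod 9).
    Then x = 4 + 11·2 = 26, valid modulo lcm(11, 9) = 99: x ≡ 26 (mod 99).
  Combine with x ≡ 0 (mod 5): since gcd(99, 5) = 1, we get a unique residue mod 495.
    Write x = 26 + 99·t and substitute into x ≡ 0 (mod 5): 99·t ≡ 0 − 26 = -26 (mod 5).
    Reduce coefficients mod 5: 4·t ≡ 4 (mod 5).
    The inverse of 4 mod 5 is 4 (since 4·4 = 16 = 3·5 + 1), so t ≡ 4·4 = 16 ≡ 1 (mod 5).
    Then x = 26 + 99·1 = 125, valid modulo lcm(99, 5) = 495: x ≡ 125 (mod 495).
Verify: 125 mod 11 = 4 ✓, 125 mod 9 = 8 ✓, 125 mod 5 = 0 ✓.

x ≡ 125 (mod 495).


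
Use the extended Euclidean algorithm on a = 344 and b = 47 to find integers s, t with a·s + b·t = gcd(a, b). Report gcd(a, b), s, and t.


Euclidean algorithm on (344, 47) — divide until remainder is 0:
  344 = 7 · 47 + 15
  47 = 3 · 15 + 2
  15 = 7 · 2 + 1
  2 = 2 · 1 + 0
gcd(344, 47) = 1.
Track Bezout coefficients alongside the remainders: start with r₀ = 344 = a·1 + b·0 (s = 1, t = 0) and r₁ = 47 = a·0 + b·1 (s = 0, t = 1); each new remainder r_{k+1} = r_{k-1} − q_k·r_k inherits s_{k+1} = s_{k-1} − q_k·s_k, t_{k+1} = t_{k-1} − q_k·t_k, so r_k = a·s_k + b·t_k at every step:
  q = 7: r = 15, s = 1 − 7·0 = 1, t = 0 − 7·1 = -7  (check: 344·1 + 47·(-7) = 15)
  q = 3: r = 2, s = 0 − 3·1 = -3, t = 1 − 3·(-7) = 22  (check: 344·(-3) + 47·22 = 2)
  q = 7: r = 1, s = 1 − 7·(-3) = 22, t = -7 − 7·22 = -161  (check: 344·22 + 47·(-161) = 1)
The row with r = 1 (the gcd) gives the Bezout coefficients s = 22, t = -161.
Result: 344 · (22) + 47 · (-161) = 1.

gcd(344, 47) = 1; s = 22, t = -161 (check: 344·22 + 47·(-161) = 1).


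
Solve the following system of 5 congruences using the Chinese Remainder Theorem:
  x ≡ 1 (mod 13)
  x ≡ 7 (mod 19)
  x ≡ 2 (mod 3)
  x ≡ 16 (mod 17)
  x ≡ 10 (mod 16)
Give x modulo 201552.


Product of moduli M = 13 · 19 · 3 · 17 · 16 = 201552.
Merge one congruence at a time:
  Start: x ≡ 1 (mod 13).
  Combine with x ≡ 7 (mod 19); new modulus lcm = 247.
    Write x = 1 + 13·t and substitute into x ≡ 7 (mod 19): 13·t ≡ 7 − 1 = 6 (mod 19).
    The inverse of 13 mod 19 is 3 (since 13·3 = 39 = 2·19 + 1), so t ≡ 3·6 = 18 ≡ 18 (mod 19).
    Then x = 1 + 13·18 = 235, valid modulo lcm(13, 19) = 247: x ≡ 235 (mod 247).
  Combine with x ≡ 2 (mod 3); new modulus lcm = 741.
    Write x = 235 + 247·t and substitute into x ≡ 2 (mod 3): 247·t ≡ 2 − 235 = -233 (mod 3).
    Reduce coefficients mod 3: 1·t ≡ 1 (mod 3).
    So t ≡ 1 (mod 3).
    Then x = 235 + 247·1 = 482, valid modulo lcm(247, 3) = 741: x ≡ 482 (mod 741).
  Combine with x ≡ 16 (mod 17); new modulus lcm = 12597.
    Write x = 482 + 741·t and substitute into x ≡ 16 (mod 17): 741·t ≡ 16 − 482 = -466 (mod 17).
    Reduce coefficients mod 17: 10·t ≡ 10 (mod 17).
    The inverse of 10 mod 17 is 12 (since 10·12 = 120 = 7·17 + 1), so t ≡ 12·10 = 120 ≡ 1 (mod 17).
    Then x = 482 + 741·1 = 1223, valid modulo lcm(741, 17) = 12597: x ≡ 1223 (mod 12597).
  Combine with x ≡ 10 (mod 16); new modulus lcm = 201552.
    Write x = 1223 + 12597·t and substitute into x ≡ 10 (mod 16): 12597·t ≡ 10 − 1223 = -1213 (mod 16).
    Reduce coefficients mod 16: 5·t ≡ 3 (mod 16).
    The inverse of 5 mod 16 is 13 (since 5·13 = 65 = 4·16 + 1), so t ≡ 13·3 = 39 ≡ 7 (mod 16).
    Then x = 1223 + 12597·7 = 89402, valid modulo lcm(12597, 16) = 201552: x ≡ 89402 (mod 201552).
Verify against each original: 89402 mod 13 = 1, 89402 mod 19 = 7, 89402 mod 3 = 2, 89402 mod 17 = 16, 89402 mod 16 = 10.

x ≡ 89402 (mod 201552).


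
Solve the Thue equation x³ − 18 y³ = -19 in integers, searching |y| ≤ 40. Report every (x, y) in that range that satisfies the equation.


The equation is x³ - 18y³ = -19. For fixed y, x³ = 18·y³ − 19, so a solution requires the RHS to be a perfect cube.
Strategy: iterate y from -40 to 40, compute RHS = 18·y³ − 19, and check whether it is a (positive or negative) perfect cube.
Check small values of y:
  y = 0: RHS = -19 is not a perfect cube.
  y = 1: RHS = -1 = (-1)³ ⇒ x = -1 works.
  y = -1: RHS = -37 is not a perfect cube.
  y = 2: RHS = 125 = (5)³ ⇒ x = 5 works.
  y = -2: RHS = -163 is not a perfect cube.
  y = 3: RHS = 467 is not a perfect cube.
  y = -3: RHS = -505 is not a perfect cube.
Continuing the search up to |y| = 40 finds no further solutions beyond those listed.
Collected solutions: (-1, 1), (5, 2).

Solutions (with |y| ≤ 40): (-1, 1), (5, 2).


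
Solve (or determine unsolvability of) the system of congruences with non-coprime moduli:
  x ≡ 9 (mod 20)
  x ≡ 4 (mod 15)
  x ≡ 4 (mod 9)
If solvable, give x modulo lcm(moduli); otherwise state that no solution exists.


Moduli 20, 15, 9 are not pairwise coprime, so CRT works modulo lcm(m_i) when all pairwise compatibility conditions hold.
Pairwise compatibility: gcd(m_i, m_j) must divide a_i - a_j for every pair.
Merge one congruence at a time:
  Start: x ≡ 9 (mod 20).
  Combine with x ≡ 4 (mod 15): gcd(20, 15) = 5; 4 - 9 = -5, which IS divisible by 5, so compatible.
    Write x = 9 + 20·t and substitute into x ≡ 4 (mod 15): 20·t ≡ 4 − 9 = -5 (mod 15).
    Divide the congruence (and modulus) by g = 5: 4·t ≡ -1 (mod 3).
    Reduce coefficients mod 3: 1·t ≡ 2 (mod 3).
    So t ≡ 2 (mod 3).
    Then x = 9 + 20·2 = 49, valid modulo lcm(20, 15) = 60: x ≡ 49 (mod 60).
  Combine with x ≡ 4 (mod 9): gcd(60, 9) = 3; 4 - 49 = -45, which IS divisible by 3, so compatible.
    Write x = 49 + 60·t and substitute into x ≡ 4 (mod 9): 60·t ≡ 4 − 49 = -45 (mod 9).
    Divide the congruence (and modulus) by g = 3: 20·t ≡ -15 (mod 3).
    Reduce coefficients mod 3: 2·t ≡ 0 (mod 3).
    The inverse of 2 mod 3 is 2 (since 2·2 = 4 = 1·3 + 1), so t ≡ 2·0 = 0 ≡ 0 (mod 3).
    Then x = 49 + 60·0 = 49, valid modulo lcm(60, 9) = 180: x ≡ 49 (mod 180).
Verify: 49 mod 20 = 9, 49 mod 15 = 4, 49 mod 9 = 4.

x ≡ 49 (mod 180).


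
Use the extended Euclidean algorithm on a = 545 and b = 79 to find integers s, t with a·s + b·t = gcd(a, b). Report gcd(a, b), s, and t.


Euclidean algorithm on (545, 79) — divide until remainder is 0:
  545 = 6 · 79 + 71
  79 = 1 · 71 + 8
  71 = 8 · 8 + 7
  8 = 1 · 7 + 1
  7 = 7 · 1 + 0
gcd(545, 79) = 1.
Track Bezout coefficients alongside the remainders: start with r₀ = 545 = a·1 + b·0 (s = 1, t = 0) and r₁ = 79 = a·0 + b·1 (s = 0, t = 1); each new remainder r_{k+1} = r_{k-1} − q_k·r_k inherits s_{k+1} = s_{k-1} − q_k·s_k, t_{k+1} = t_{k-1} − q_k·t_k, so r_k = a·s_k + b·t_k at every step:
  q = 6: r = 71, s = 1 − 6·0 = 1, t = 0 − 6·1 = -6  (check: 545·1 + 79·(-6) = 71)
  q = 1: r = 8, s = 0 − 1·1 = -1, t = 1 − 1·(-6) = 7  (check: 545·(-1) + 79·7 = 8)
  q = 8: r = 7, s = 1 − 8·(-1) = 9, t = -6 − 8·7 = -62  (check: 545·9 + 79·(-62) = 7)
  q = 1: r = 1, s = -1 − 1·9 = -10, t = 7 − 1·(-62) = 69  (check: 545·(-10) + 79·69 = 1)
The row with r = 1 (the gcd) gives the Bezout coefficients s = -10, t = 69.
Result: 545 · (-10) + 79 · (69) = 1.

gcd(545, 79) = 1; s = -10, t = 69 (check: 545·(-10) + 79·69 = 1).


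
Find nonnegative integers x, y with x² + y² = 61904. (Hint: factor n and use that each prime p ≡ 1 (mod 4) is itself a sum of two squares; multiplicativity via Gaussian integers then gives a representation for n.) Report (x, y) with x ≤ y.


Step 1: Factor n = 61904 = 2^4 · 53 · 73.
Step 2: Check the mod-4 condition on each prime factor: 2 = 2 (special); 53 ≡ 1 (mod 4), exponent 1; 73 ≡ 1 (mod 4), exponent 1.
All primes ≡ 3 (mod 4) appear to even exponent (or don't appear), so by the two-squares theorem n IS expressible as a sum of two squares.
Step 3: Build a representation. Group n = k² · m with k = 4 and m = 53 · 73 = 3869 (a product of primes ≡ 1 (mod 4)); a representation of m scales to one of n via (k·x)² + (k·y)² = k²(x² + y²). Each prime p ≡ 1 (mod 4) is itself a sum of two squares; find a² by testing p − a² for a perfect square:
  53: 53 − 1² = 52, 53 − 2² = 49 = 7² ⇒ 53 = 2² + 7².
  73: 73 − 1² = 72, 73 − 2² = 69, 73 − 3² = 64 = 8² ⇒ 73 = 3² + 8².
  Combine using the Brahmagupta–Fibonacci identity (a² + b²)(c² + d²) = (ac − bd)² + (ad + bc)² = (ac + bd)² + (ad − bc)²:
  53 · 73 = 3869: from (2² + 7²)(3² + 8²), take (2·3 − 7·8, 2·8 + 7·3) = (6 − 56, 16 + 21) = (-50, 37); dropping signs (only squares matter) gives (50, 37); check 50² + 37² = 2500 + 1369 = 3869 ✓.
  Scale by k = 4: (4·50, 4·37) = (200, 148).
Step 4: Order so x ≤ y and verify: 148² + 200² = 21904 + 40000 = 61904 = n. ✓

n = 61904 = 148² + 200² (one valid representation with x ≤ y).


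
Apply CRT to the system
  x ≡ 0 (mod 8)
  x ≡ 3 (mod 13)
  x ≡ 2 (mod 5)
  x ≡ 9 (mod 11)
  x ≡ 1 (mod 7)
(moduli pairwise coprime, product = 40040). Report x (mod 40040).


Product of moduli M = 8 · 13 · 5 · 11 · 7 = 40040.
Merge one congruence at a time:
  Start: x ≡ 0 (mod 8).
  Combine with x ≡ 3 (mod 13); new modulus lcm = 104.
    Write x = 0 + 8·t and substitute into x ≡ 3 (mod 13): 8·t ≡ 3 − 0 = 3 (mod 13).
    The inverse of 8 mod 13 is 5 (since 8·5 = 40 = 3·13 + 1), so t ≡ 5·3 = 15 ≡ 2 (mod 13).
    Then x = 0 + 8·2 = 16, valid modulo lcm(8, 13) = 104: x ≡ 16 (mod 104).
  Combine with x ≡ 2 (mod 5); new modulus lcm = 520.
    Write x = 16 + 104·t and substitute into x ≡ 2 (mod 5): 104·t ≡ 2 − 16 = -14 (mod 5).
    Reduce coefficients mod 5: 4·t ≡ 1 (mod 5).
    The inverse of 4 mod 5 is 4 (since 4·4 = 16 = 3·5 + 1), so t ≡ 4·1 = 4 ≡ 4 (mod 5).
    Then x = 16 + 104·4 = 432, valid modulo lcm(104, 5) = 520: x ≡ 432 (mod 520).
  Combine with x ≡ 9 (mod 11); new modulus lcm = 5720.
    Write x = 432 + 520·t and substitute into x ≡ 9 (mod 11): 520·t ≡ 9 − 432 = -423 (mod 11).
    Reduce coefficients mod 11: 3·t ≡ 6 (mod 11).
    The inverse of 3 mod 11 is 4 (since 3·4 = 12 = 1·11 + 1), so t ≡ 4·6 = 24 ≡ 2 (mod 11).
    Then x = 432 + 520·2 = 1472, valid modulo lcm(520, 11) = 5720: x ≡ 1472 (mod 5720).
  Combine with x ≡ 1 (mod 7); new modulus lcm = 40040.
    Write x = 1472 + 5720·t and substitute into x ≡ 1 (mod 7): 5720·t ≡ 1 − 1472 = -1471 (mod 7).
    Reduce coefficients mod 7: 1·t ≡ 6 (mod 7).
    So t ≡ 6 (mod 7).
    Then x = 1472 + 5720·6 = 35792, valid modulo lcm(5720, 7) = 40040: x ≡ 35792 (mod 40040).
Verify against each original: 35792 mod 8 = 0, 35792 mod 13 = 3, 35792 mod 5 = 2, 35792 mod 11 = 9, 35792 mod 7 = 1.

x ≡ 35792 (mod 40040).


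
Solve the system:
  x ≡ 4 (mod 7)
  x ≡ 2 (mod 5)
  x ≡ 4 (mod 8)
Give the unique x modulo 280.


Moduli 7, 5, 8 are pairwise coprime; by CRT there is a unique solution modulo M = 7 · 5 · 8 = 280.
Solve pairwise, accumulating the modulus:
  Start with x ≡ 4 (mod 7).
  Combine with x ≡ 2 (mod 5): since gcd(7, 5) = 1, we get a unique residue mod 35.
    Write x = 4 + 7·t and substitute into x ≡ 2 (mod 5): 7·t ≡ 2 − 4 = -2 (mod 5).
    Reduce coefficients mod 5: 2·t ≡ 3 (mod 5).
    The inverse of 2 mod 5 is 3 (since 2·3 = 6 = 1·5 + 1), so t ≡ 3·3 = 9 ≡ 4 (mod 5).
    Then x = 4 + 7·4 = 32, valid modulo lcm(7, 5) = 35: x ≡ 32 (mod 35).
  Combine with x ≡ 4 (mod 8): since gcd(35, 8) = 1, we get a unique residue mod 280.
    Write x = 32 + 35·t and substitute into x ≡ 4 (mod 8): 35·t ≡ 4 − 32 = -28 (mod 8).
    Reduce coefficients mod 8: 3·t ≡ 4 (mod 8).
    The inverse of 3 mod 8 is 3 (since 3·3 = 9 = 1·8 + 1), so t ≡ 3·4 = 12 ≡ 4 (mod 8).
    Then x = 32 + 35·4 = 172, valid modulo lcm(35, 8) = 280: x ≡ 172 (mod 280).
Verify: 172 mod 7 = 4 ✓, 172 mod 5 = 2 ✓, 172 mod 8 = 4 ✓.

x ≡ 172 (mod 280).


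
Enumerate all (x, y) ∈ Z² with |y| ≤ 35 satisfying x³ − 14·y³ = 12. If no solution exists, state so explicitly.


The equation is x³ - 14y³ = 12. For fixed y, x³ = 14·y³ + 12, so a solution requires the RHS to be a perfect cube.
Strategy: iterate y from -35 to 35, compute RHS = 14·y³ + 12, and check whether it is a (positive or negative) perfect cube.
Check small values of y:
  y = 0: RHS = 12 is not a perfect cube.
  y = 1: RHS = 26 is not a perfect cube.
  y = -1: RHS = -2 is not a perfect cube.
  y = 2: RHS = 124 is not a perfect cube.
  y = -2: RHS = -100 is not a perfect cube.
  y = 3: RHS = 390 is not a perfect cube.
  y = -3: RHS = -366 is not a perfect cube.
Continuing the search up to |y| = 35 finds no solutions either.
No (x, y) in the scanned range satisfies the equation.

No integer solutions with |y| ≤ 35.


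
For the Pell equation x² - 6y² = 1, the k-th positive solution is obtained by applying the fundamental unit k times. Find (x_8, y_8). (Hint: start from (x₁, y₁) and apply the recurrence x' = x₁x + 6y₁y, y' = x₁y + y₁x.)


Step 1: Find the fundamental solution (x₁, y₁) of x² - 6y² = 1.
  Expand √6 as a continued fraction. a₀ = ⌊√6⌋ = 2; iterate m_{k+1} = d_k·a_k − m_k, d_{k+1} = (6 − m_{k+1}²)/d_k, a_{k+1} = ⌊(a₀ + m_{k+1})/d_{k+1}⌋ (starting m₀ = 0, d₀ = 1), with convergents p_k = a_k·p_{k-1} + p_{k-2}, q_k = a_k·q_{k-1} + q_{k-2} (p₋₁ = 1, q₋₁ = 0):
  k = 0: a₀ = 2; p₀/q₀ = 2/1; p₀² − 6·q₀² = 4 − 6 = -2.
  k = 1: m = 2, d = 2, a = ⌊(2 + 2)/2⌋ = 2; p/q = (2·2 + 1)/(2·1 + 0) = 5/2; p² − 6·q² = 25 − 24 = 1.
  The first convergent with p² − 6·q² = 1 gives the fundamental solution (x₁, y₁) = (5, 2).
Step 2: Apply the recurrence (x_{n+1}, y_{n+1}) = (x₁x_n + 6y₁y_n, x₁y_n + y₁x_n) repeatedly.
  From (x_1, y_1) = (5, 2): x_2 = 5·5 + 6·2·2 = 49; y_2 = 5·2 + 2·5 = 20.
  From (x_2, y_2) = (49, 20): x_3 = 5·49 + 6·2·20 = 485; y_3 = 5·20 + 2·49 = 198.
  From (x_3, y_3) = (485, 198): x_4 = 5·485 + 6·2·198 = 4801; y_4 = 5·198 + 2·485 = 1960.
  From (x_4, y_4) = (4801, 1960): x_5 = 5·4801 + 6·2·1960 = 47525; y_5 = 5·1960 + 2·4801 = 19402.
  From (x_5, y_5) = (47525, 19402): x_6 = 5·47525 + 6·2·19402 = 470449; y_6 = 5·19402 + 2·47525 = 192060.
  From (x_6, y_6) = (470449, 192060): x_7 = 5·470449 + 6·2·192060 = 4656965; y_7 = 5·192060 + 2·470449 = 1901198.
  From (x_7, y_7) = (4656965, 1901198): x_8 = 5·4656965 + 6·2·1901198 = 46099201; y_8 = 5·1901198 + 2·4656965 = 18819920.
Step 3: Verify x_8² - 6·y_8² = 2125136332838401 - 2125136332838400 = 1 (should be 1). ✓

(x_1, y_1) = (5, 2); (x_8, y_8) = (46099201, 18819920).


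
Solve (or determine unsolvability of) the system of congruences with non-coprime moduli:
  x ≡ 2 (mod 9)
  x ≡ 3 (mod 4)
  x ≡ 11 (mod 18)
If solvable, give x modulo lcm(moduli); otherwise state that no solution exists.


Moduli 9, 4, 18 are not pairwise coprime, so CRT works modulo lcm(m_i) when all pairwise compatibility conditions hold.
Pairwise compatibility: gcd(m_i, m_j) must divide a_i - a_j for every pair.
Merge one congruence at a time:
  Start: x ≡ 2 (mod 9).
  Combine with x ≡ 3 (mod 4): gcd(9, 4) = 1; 3 - 2 = 1, which IS divisible by 1, so compatible.
    Write x = 2 + 9·t and substitute into x ≡ 3 (mod 4): 9·t ≡ 3 − 2 = 1 (mod 4).
    Reduce coefficients mod 4: 1·t ≡ 1 (mod 4).
    So t ≡ 1 (mod 4).
    Then x = 2 + 9·1 = 11, valid modulo lcm(9, 4) = 36: x ≡ 11 (mod 36).
  Combine with x ≡ 11 (mod 18): gcd(36, 18) = 18; 11 - 11 = 0, which IS divisible by 18, so compatible.
    Write x = 11 + 36·t and substitute into x ≡ 11 (mod 18): 36·t ≡ 11 − 11 = 0 (mod 18).
    Divide the congruence (and modulus) by g = 18: 2·t ≡ 0 (mod 1).
    Modulo 1 every t works; take t = 0.
    Then x = 11 + 36·0 = 11, valid modulo lcm(36, 18) = 36: x ≡ 11 (mod 36).
Verify: 11 mod 9 = 2, 11 mod 4 = 3, 11 mod 18 = 11.

x ≡ 11 (mod 36).


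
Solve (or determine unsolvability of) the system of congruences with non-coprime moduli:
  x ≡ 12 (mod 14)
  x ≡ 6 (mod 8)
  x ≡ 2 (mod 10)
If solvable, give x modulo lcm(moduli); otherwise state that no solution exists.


Moduli 14, 8, 10 are not pairwise coprime, so CRT works modulo lcm(m_i) when all pairwise compatibility conditions hold.
Pairwise compatibility: gcd(m_i, m_j) must divide a_i - a_j for every pair.
Merge one congruence at a time:
  Start: x ≡ 12 (mod 14).
  Combine with x ≡ 6 (mod 8): gcd(14, 8) = 2; 6 - 12 = -6, which IS divisible by 2, so compatible.
    Write x = 12 + 14·t and substitute into x ≡ 6 (mod 8): 14·t ≡ 6 − 12 = -6 (mod 8).
    Divide the congruence (and modulus) by g = 2: 7·t ≡ -3 (mod 4).
    Reduce coefficients mod 4: 3·t ≡ 1 (mod 4).
    The inverse of 3 mod 4 is 3 (since 3·3 = 9 = 2·4 + 1), so t ≡ 3·1 = 3 ≡ 3 (mod 4).
    Then x = 12 + 14·3 = 54, valid modulo lcm(14, 8) = 56: x ≡ 54 (mod 56).
  Combine with x ≡ 2 (mod 10): gcd(56, 10) = 2; 2 - 54 = -52, which IS divisible by 2, so compatible.
    Write x = 54 + 56·t and substitute into x ≡ 2 (mod 10): 56·t ≡ 2 − 54 = -52 (mod 10).
    Divide the congruence (and modulus) by g = 2: 28·t ≡ -26 (mod 5).
    Reduce coefficients mod 5: 3·t ≡ 4 (mod 5).
    The inverse of 3 mod 5 is 2 (since 3·2 = 6 = 1·5 + 1), so t ≡ 2·4 = 8 ≡ 3 (mod 5).
    Then x = 54 + 56·3 = 222, valid modulo lcm(56, 10) = 280: x ≡ 222 (mod 280).
Verify: 222 mod 14 = 12, 222 mod 8 = 6, 222 mod 10 = 2.

x ≡ 222 (mod 280).
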